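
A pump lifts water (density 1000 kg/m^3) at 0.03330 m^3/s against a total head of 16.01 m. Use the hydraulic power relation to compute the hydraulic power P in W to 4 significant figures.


Approach: apply the hydraulic power relation, P = rho*g*Q*H.
P = 1000 * 9.81 * 0.03330 * 16.01 = 5230 W
Therefore the hydraulic power P = 5230 W.


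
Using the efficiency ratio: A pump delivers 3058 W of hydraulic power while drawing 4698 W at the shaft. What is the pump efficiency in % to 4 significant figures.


Approach: apply the efficiency ratio, eta = (P_out/P_in)*100.
eta = (3058 / 4698) * 100 = 65.09 %
Therefore the pump efficiency = 65.09 %.


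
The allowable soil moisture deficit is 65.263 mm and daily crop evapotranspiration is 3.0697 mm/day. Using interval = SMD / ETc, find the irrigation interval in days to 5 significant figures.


interval = 65.263 / 3.0697 = 21.260 days
Therefore the irrigation interval = 21.260 days.


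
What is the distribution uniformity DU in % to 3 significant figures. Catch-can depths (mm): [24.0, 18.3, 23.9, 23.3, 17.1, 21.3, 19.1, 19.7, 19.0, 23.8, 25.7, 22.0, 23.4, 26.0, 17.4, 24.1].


Approach: apply the low-quarter distribution uniformity, DU = (mean of lowest quarter of readings / overall mean)*100.
sorted lowest 4 of 16: [17.1, 17.4, 18.3, 19.0] -> mean = 17.950 mm
overall mean = 21.756 mm
DU = (17.950/21.756)*100 = 82.5 %
Therefore the distribution uniformity DU = 82.5 %.


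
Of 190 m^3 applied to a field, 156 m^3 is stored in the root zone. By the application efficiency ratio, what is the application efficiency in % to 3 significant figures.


Approach: apply the application efficiency ratio, Ea = (stored/applied)*100.
Ea = (156/190)*100 = 82.1 %
Therefore the application efficiency = 82.1 %.


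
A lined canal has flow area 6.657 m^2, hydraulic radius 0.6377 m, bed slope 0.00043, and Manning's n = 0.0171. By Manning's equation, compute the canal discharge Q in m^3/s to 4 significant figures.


Approach: apply Manning's equation, Q = (1/n)*A*R^(2/3)*S^(1/2).
Q = (1/0.0171) * 6.657 * 0.6377^(2/3) * 0.00043^(1/2) = 5.981 m^3/s
Therefore the canal discharge Q = 5.981 m^3/s.


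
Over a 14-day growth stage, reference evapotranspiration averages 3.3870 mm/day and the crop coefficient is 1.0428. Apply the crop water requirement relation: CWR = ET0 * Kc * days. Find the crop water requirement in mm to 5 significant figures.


CWR = 3.3870 * 1.0428 * 14 = 49.447 mm
Therefore the crop water requirement = 49.447 mm.


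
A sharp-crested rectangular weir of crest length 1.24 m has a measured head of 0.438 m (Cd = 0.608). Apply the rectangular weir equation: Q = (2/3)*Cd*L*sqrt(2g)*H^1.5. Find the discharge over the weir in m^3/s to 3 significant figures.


Q = (2/3)*0.608*1.24*sqrt(2*9.81)*0.438^1.5 = 0.645 m^3/s
Therefore the discharge over the weir = 0.645 m^3/s.


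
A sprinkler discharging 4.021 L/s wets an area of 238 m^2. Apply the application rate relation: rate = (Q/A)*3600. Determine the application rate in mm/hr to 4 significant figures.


rate = (4.021 / 238) * 3600 = 60.82 mm/hr
Therefore the application rate = 60.82 mm/hr.


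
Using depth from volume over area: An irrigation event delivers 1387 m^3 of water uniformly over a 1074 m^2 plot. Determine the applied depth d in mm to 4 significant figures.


Approach: apply depth from volume over area, d = (V/A)*1000.
d = (1387 / 1074) * 1000 = 1291 mm
Therefore the applied depth d = 1291 mm.


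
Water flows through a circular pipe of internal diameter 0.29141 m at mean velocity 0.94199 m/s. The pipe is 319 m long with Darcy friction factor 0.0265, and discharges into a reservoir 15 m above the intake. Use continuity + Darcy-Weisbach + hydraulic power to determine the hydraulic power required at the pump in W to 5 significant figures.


Approach: apply continuity + Darcy-Weisbach + hydraulic power, Q = A*v; hf = f*(L/D)*(v^2/(2g)); H = static + hf; P = rho*g*Q*H.
Step 1 — flow rate (continuity, Q = A*v):
  A = pi*(0.29141/2)^2 = 0.06669585 m^2
  Q = 0.06669585 * 0.94199 = 0.06282682 m^3/s
Step 2 — friction head loss (Darcy-Weisbach):
  hf = 0.0265 * (319/0.29141) * (0.94199^2 / (2*9.81))
  hf = 1.311975 m
Step 3 — total head: H = 15 + 1.311975 = 16.31198 m
Step 4 — hydraulic power (P = rho*g*Q*H):
  P = 1000 * 9.81 * 0.06282682 * 16.31198 = 10054 W
Therefore the hydraulic power required at the pump = 10054 W.


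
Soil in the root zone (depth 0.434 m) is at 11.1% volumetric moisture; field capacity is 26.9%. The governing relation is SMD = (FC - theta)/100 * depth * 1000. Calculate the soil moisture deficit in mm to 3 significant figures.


SMD = (26.9 - 11.1)/100 * 0.434 * 1000 = 68.6 mm
Therefore the soil moisture deficit = 68.6 mm.


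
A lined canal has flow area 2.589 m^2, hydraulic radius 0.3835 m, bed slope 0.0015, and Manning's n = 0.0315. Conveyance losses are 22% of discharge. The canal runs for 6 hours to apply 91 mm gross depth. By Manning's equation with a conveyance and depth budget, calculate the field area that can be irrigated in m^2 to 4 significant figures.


Approach: apply Manning's equation with a conveyance and depth budget, Q = (1/n)*A*R^(2/3)*S^(1/2); Q_field = Q*(1-loss); Area = Q_field*t/(d/1000).
Step 1 — canal discharge (Manning's equation):
  Q = (1/0.0315) * 2.589 * 0.3835^(2/3) * 0.0015^(1/2) = 1.68026 m^3/s
Step 2 — delivered flow: Q_field = 1.68026*(1 - 22/100) = 1.31061 m^3/s
Step 3 — volume delivered: V = 1.31061 * 6*3600 = 28309.1 m^3
Step 4 — area served: A = V / (depth/1000) = 28309.1 / 0.091 = 311100 m^2
Therefore the field area that can be irrigated = 311100 m^2.


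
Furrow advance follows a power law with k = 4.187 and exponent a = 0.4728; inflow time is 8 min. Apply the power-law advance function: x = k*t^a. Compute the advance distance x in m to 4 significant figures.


x = 4.187 * 8^0.4728 = 11.19 m
Therefore the advance distance x = 11.19 m.


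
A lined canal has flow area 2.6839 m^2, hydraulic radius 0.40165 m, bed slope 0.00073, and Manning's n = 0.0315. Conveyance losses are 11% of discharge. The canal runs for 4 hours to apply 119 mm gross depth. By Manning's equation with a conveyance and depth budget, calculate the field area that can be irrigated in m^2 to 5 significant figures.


Approach: apply Manning's equation with a conveyance and depth budget, Q = (1/n)*A*R^(2/3)*S^(1/2); Q_field = Q*(1-loss); Area = Q_field*t/(d/1000).
Step 1 — canal discharge (Manning's equation):
  Q = (1/0.0315) * 2.6839 * 0.40165^(2/3) * 0.00073^(1/2) = 1.253187 m^3/s
Step 2 — delivered flow: Q_field = 1.253187*(1 - 11/100) = 1.115336 m^3/s
Step 3 — volume delivered: V = 1.115336 * 4*3600 = 16060.84 m^3
Step 4 — area served: A = V / (depth/1000) = 16060.84 / 0.119 = 134970 m^2
Therefore the field area that can be irrigated = 134970 m^2.


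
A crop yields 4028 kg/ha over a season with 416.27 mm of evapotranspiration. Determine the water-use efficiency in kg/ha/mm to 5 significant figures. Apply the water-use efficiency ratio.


Approach: apply the water-use efficiency ratio, WUE = yield/ET.
WUE = 4028 / 416.27 = 9.6764 kg/ha/mm
Therefore the water-use efficiency = 9.6764 kg/ha/mm.


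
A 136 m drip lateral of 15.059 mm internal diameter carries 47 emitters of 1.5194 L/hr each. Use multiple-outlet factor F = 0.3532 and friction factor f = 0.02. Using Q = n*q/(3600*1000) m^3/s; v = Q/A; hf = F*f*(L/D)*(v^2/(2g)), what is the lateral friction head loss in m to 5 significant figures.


Q = 47*1.5194/(3600*1000) = 1.983661e-05 m^3/s
A = pi*(15.059e-3/2)^2 = 1.781075e-04 m^2, so v = Q/A = 0.1113744 m/s
hf = 0.3532*0.02*(136/0.015059)*(0.1113744^2/(2*9.81)) = 0.040333 m
Therefore the lateral friction head loss = 0.040333 m.


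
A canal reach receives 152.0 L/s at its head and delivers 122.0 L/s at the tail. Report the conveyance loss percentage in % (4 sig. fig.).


Approach: apply the conveyance loss ratio, loss% = ((Q_head - Q_tail)/Q_head)*100.
loss = ((152.0 - 122.0)/152.0)*100 = 19.74 %
Therefore the conveyance loss percentage = 19.74 %.


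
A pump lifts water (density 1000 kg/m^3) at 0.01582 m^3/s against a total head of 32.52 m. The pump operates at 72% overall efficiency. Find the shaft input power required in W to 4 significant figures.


Approach: apply hydraulic power then efficiency conversion, P = rho*g*Q*H; P_in = P/eta.
Step 1 — hydraulic power (P = rho*g*Q*H):
  P = 1000 * 9.81 * 0.01582 * 32.52 = 5046.92 W
Step 2 — input power: P_in = P/eta = 5046.92 / 0.72 = 7010 W
Therefore the shaft input power required = 7010 W.


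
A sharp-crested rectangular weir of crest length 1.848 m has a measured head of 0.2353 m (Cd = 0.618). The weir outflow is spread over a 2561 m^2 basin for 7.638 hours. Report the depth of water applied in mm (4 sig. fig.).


Approach: apply the rectangular weir equation with a volume-to-depth conversion, Q = (2/3)*Cd*L*sqrt(2g)*H^1.5; d = Q*t/A * 1000.
Step 1 — weir discharge:
  Q = (2/3)*0.618*1.848*sqrt(2*9.81)*0.2353^1.5 = 0.384930 m^3/s
Step 2 — volume: V = 0.384930 * 7.638*3600 = 10584.3 m^3
Step 3 — depth: d = V/A * 1000 = 10584.3/2561 * 1000 = 4133 mm
Therefore the depth of water applied = 4133 mm.


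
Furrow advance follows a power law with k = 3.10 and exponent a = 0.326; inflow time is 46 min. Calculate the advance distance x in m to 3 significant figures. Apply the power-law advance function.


Approach: apply the power-law advance function, x = k*t^a.
x = 3.10 * 46^0.326 = 10.8 m
Therefore the advance distance x = 10.8 m.


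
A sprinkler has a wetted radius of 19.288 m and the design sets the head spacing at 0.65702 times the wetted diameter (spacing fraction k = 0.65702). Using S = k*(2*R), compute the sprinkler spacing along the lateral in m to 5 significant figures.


S = 0.65702 * (2 * 19.288) = 25.345 m
Therefore the sprinkler spacing along the lateral = 25.345 m.


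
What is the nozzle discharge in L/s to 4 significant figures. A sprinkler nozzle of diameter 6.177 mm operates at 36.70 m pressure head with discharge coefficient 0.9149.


Approach: apply the orifice equation, Q = Cd*A*sqrt(2*g*h), A = pi*(d/2)^2.
A = pi*(6.177e-3/2)^2 = 2.99671e-05 m^2
Q = 0.9149 * 2.99671e-05 * sqrt(2*9.81*36.70) * 1000 = 0.7357 L/s
Therefore the nozzle discharge = 0.7357 L/s.


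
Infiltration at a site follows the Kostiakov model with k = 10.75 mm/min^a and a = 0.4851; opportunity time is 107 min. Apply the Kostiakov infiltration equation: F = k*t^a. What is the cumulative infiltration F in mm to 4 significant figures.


F = 10.75 * 107^0.4851 = 103.7 mm
Therefore the cumulative infiltration F = 103.7 mm.


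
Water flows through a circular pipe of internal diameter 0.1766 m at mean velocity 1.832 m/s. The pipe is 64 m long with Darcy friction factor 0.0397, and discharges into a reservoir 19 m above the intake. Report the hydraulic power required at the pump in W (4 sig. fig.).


Approach: apply continuity + Darcy-Weisbach + hydraulic power, Q = A*v; hf = f*(L/D)*(v^2/(2g)); H = static + hf; P = rho*g*Q*H.
Step 1 — flow rate (continuity, Q = A*v):
  A = pi*(0.1766/2)^2 = 0.0244947 m^2
  Q = 0.0244947 * 1.832 = 0.0448742 m^3/s
Step 2 — friction head loss (Darcy-Weisbach):
  hf = 0.0397 * (64/0.1766) * (1.832^2 / (2*9.81))
  hf = 2.46111 m
Step 3 — total head: H = 19 + 2.46111 = 21.4611 m
Step 4 — hydraulic power (P = rho*g*Q*H):
  P = 1000 * 9.81 * 0.0448742 * 21.4611 = 9448 W
Therefore the hydraulic power required at the pump = 9448 W.


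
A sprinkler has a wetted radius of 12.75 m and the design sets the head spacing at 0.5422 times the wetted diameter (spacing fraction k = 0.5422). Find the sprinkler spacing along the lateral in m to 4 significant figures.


Approach: apply the sprinkler spacing rule (spacing as a fraction of wetted diameter), S = k*(2*R).
S = 0.5422 * (2 * 12.75) = 13.83 m
Therefore the sprinkler spacing along the lateral = 13.83 m.


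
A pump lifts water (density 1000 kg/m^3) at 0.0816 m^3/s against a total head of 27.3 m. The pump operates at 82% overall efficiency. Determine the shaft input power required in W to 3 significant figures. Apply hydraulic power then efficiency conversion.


Approach: apply hydraulic power then efficiency conversion, P = rho*g*Q*H; P_in = P/eta.
Step 1 — hydraulic power (P = rho*g*Q*H):
  P = 1000 * 9.81 * 0.0816 * 27.3 = 21854 W
Step 2 — input power: P_in = P/eta = 21854 / 0.82 = 26700 W
Therefore the shaft input power required = 26700 W.


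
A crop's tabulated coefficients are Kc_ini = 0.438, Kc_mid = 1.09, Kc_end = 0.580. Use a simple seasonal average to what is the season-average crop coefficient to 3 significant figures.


Approach: apply a simple seasonal average, Kc_avg = (Kc_ini + Kc_mid + Kc_end)/3.
Kc_avg = (0.438 + 1.09 + 0.580)/3 = 0.703
Therefore the season-average crop coefficient = 0.703.


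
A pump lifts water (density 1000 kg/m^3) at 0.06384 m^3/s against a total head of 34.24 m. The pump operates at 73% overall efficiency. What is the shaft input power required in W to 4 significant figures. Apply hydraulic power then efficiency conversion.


Approach: apply hydraulic power then efficiency conversion, P = rho*g*Q*H; P_in = P/eta.
Step 1 — hydraulic power (P = rho*g*Q*H):
  P = 1000 * 9.81 * 0.06384 * 34.24 = 21443.5 W
Step 2 — input power: P_in = P/eta = 21443.5 / 0.73 = 29370 W
Therefore the shaft input power required = 29370 W.


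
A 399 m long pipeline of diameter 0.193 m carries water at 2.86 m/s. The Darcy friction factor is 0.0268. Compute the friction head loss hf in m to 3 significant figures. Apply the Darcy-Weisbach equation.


Approach: apply the Darcy-Weisbach equation, hf = f*(L/D)*(v^2/(2g)).
hf = 0.0268 * (399/0.193) * (2.86^2 / (2*9.81))
hf = 23.1 m
Therefore the friction head loss hf = 23.1 m.


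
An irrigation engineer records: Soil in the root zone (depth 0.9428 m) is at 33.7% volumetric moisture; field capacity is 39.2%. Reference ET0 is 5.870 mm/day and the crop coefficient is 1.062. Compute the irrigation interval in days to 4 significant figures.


Approach: apply soil-water budget scheduling, SMD = (FC-theta)/100*depth*1000; ETc = ET0*Kc; interval = SMD/ETc.
Step 1 — soil moisture deficit:
  SMD = (39.2 - 33.7)/100 * 0.9428 * 1000 = 51.8540 mm
Step 2 — daily crop ET (ETc = ET0*Kc):
  ETc = 5.870 * 1.062 = 6.23394 mm/day
Step 3 — irrigation interval (SMD/ETc):
  interval = 51.8540 / 6.23394 = 8.318 days
Therefore the irrigation interval = 8.318 days.


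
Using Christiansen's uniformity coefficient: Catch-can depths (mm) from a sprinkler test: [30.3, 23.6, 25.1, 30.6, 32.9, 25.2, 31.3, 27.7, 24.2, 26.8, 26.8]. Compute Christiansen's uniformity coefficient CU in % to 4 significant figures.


Approach: apply Christiansen's uniformity coefficient, CU = (1 - mean_abs_deviation/mean)*100.
mean = 27.6818 mm
mean |d_i - mean| = 2.61653 mm
CU = (1 - 2.61653/27.6818)*100 = 90.55 %
Therefore Christiansen's uniformity coefficient CU = 90.55 %.


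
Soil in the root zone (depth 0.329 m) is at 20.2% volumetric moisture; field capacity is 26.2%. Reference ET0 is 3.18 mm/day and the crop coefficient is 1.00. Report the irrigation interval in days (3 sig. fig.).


Approach: apply soil-water budget scheduling, SMD = (FC-theta)/100*depth*1000; ETc = ET0*Kc; interval = SMD/ETc.
Step 1 — soil moisture deficit:
  SMD = (26.2 - 20.2)/100 * 0.329 * 1000 = 19.740 mm
Step 2 — daily crop ET (ETc = ET0*Kc):
  ETc = 3.18 * 1.00 = 3.1800 mm/day
Step 3 — irrigation interval (SMD/ETc):
  interval = 19.740 / 3.1800 = 6.21 days
Therefore the irrigation interval = 6.21 days.


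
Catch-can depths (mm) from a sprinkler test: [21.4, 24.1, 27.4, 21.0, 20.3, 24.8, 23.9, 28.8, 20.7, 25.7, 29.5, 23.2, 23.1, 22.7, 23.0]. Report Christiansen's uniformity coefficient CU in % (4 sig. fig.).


Approach: apply Christiansen's uniformity coefficient, CU = (1 - mean_abs_deviation/mean)*100.
mean = 23.9733 mm
mean |d_i - mean| = 2.19467 mm
CU = (1 - 2.19467/23.9733)*100 = 90.85 %
Therefore Christiansen's uniformity coefficient CU = 90.85 %.


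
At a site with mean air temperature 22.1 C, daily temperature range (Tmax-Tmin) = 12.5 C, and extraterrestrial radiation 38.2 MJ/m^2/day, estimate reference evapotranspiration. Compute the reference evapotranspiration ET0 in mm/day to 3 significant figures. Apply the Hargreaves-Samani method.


Approach: apply the Hargreaves-Samani method, ET0 = 0.0023*(Tmean+17.8)*sqrt(Tmax-Tmin)*0.408*Ra.
ET0 = 0.0023*(22.1+17.8)*sqrt(12.5)*0.408*38.2 = 5.06 mm/day
Therefore the reference evapotranspiration ET0 = 5.06 mm/day.


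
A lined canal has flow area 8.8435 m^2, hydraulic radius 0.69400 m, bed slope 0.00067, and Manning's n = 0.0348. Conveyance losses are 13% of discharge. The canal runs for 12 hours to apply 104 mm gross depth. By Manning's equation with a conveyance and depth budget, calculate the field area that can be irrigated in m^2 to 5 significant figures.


Approach: apply Manning's equation with a conveyance and depth budget, Q = (1/n)*A*R^(2/3)*S^(1/2); Q_field = Q*(1-loss); Area = Q_field*t/(d/1000).
Step 1 — canal discharge (Manning's equation):
  Q = (1/0.0348) * 8.8435 * 0.69400^(2/3) * 0.00067^(1/2) = 5.156108 m^3/s
Step 2 — delivered flow: Q_field = 5.156108*(1 - 13/100) = 4.485814 m^3/s
Step 3 — volume delivered: V = 4.485814 * 12*3600 = 193787.2 m^3
Step 4 — area served: A = V / (depth/1000) = 193787.2 / 0.104 = 1863300 m^2
Therefore the field area that can be irrigated = 1863300 m^2.


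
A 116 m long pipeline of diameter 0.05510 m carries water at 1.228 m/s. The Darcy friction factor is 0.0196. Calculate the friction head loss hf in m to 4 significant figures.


Approach: apply the Darcy-Weisbach equation, hf = f*(L/D)*(v^2/(2g)).
hf = 0.0196 * (116/0.05510) * (1.228^2 / (2*9.81))
hf = 3.171 m
Therefore the friction head loss hf = 3.171 m.


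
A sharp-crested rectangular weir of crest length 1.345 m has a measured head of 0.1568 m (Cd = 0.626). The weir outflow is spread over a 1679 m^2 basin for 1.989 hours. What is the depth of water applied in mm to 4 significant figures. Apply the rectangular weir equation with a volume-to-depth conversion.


Approach: apply the rectangular weir equation with a volume-to-depth conversion, Q = (2/3)*Cd*L*sqrt(2g)*H^1.5; d = Q*t/A * 1000.
Step 1 — weir discharge:
  Q = (2/3)*0.626*1.345*sqrt(2*9.81)*0.1568^1.5 = 0.154374 m^3/s
Step 2 — volume: V = 0.154374 * 1.989*3600 = 1105.38 m^3
Step 3 — depth: d = V/A * 1000 = 1105.38/1679 * 1000 = 658.4 mm
Therefore the depth of water applied = 658.4 mm.


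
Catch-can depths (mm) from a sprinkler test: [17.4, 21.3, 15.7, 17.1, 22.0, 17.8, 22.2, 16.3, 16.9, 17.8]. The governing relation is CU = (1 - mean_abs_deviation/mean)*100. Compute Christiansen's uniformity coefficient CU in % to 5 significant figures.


mean = 18.45000 mm
mean |d_i - mean| = 2.030000 mm
CU = (1 - 2.030000/18.45000)*100 = 88.997 %
Therefore Christiansen's uniformity coefficient CU = 88.997 %.


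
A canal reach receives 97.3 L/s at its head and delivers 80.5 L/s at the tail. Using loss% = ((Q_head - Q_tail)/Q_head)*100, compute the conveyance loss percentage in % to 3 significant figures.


loss = ((97.3 - 80.5)/97.3)*100 = 17.3 %
Therefore the conveyance loss percentage = 17.3 %.


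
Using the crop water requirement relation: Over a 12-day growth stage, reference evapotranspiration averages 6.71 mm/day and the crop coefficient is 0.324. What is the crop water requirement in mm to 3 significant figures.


Approach: apply the crop water requirement relation, CWR = ET0 * Kc * days.
CWR = 6.71 * 0.324 * 12 = 26.1 mm
Therefore the crop water requirement = 26.1 mm.


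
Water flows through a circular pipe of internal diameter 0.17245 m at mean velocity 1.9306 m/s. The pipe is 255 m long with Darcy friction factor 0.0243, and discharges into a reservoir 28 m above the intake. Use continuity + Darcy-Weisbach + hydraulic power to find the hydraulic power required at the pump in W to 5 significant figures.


Approach: apply continuity + Darcy-Weisbach + hydraulic power, Q = A*v; hf = f*(L/D)*(v^2/(2g)); H = static + hf; P = rho*g*Q*H.
Step 1 — flow rate (continuity, Q = A*v):
  A = pi*(0.17245/2)^2 = 0.02335696 m^2
  Q = 0.02335696 * 1.9306 = 0.04509294 m^3/s
Step 2 — friction head loss (Darcy-Weisbach):
  hf = 0.0243 * (255/0.17245) * (1.9306^2 / (2*9.81))
  hf = 6.826040 m
Step 3 — total head: H = 28 + 6.826040 = 34.82604 m
Step 4 — hydraulic power (P = rho*g*Q*H):
  P = 1000 * 9.81 * 0.04509294 * 34.82604 = 15406 W
Therefore the hydraulic power required at the pump = 15406 W.


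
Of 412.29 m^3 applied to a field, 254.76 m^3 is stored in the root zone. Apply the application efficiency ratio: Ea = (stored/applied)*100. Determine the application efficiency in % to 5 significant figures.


Ea = (254.76/412.29)*100 = 61.791 %
Therefore the application efficiency = 61.791 %.


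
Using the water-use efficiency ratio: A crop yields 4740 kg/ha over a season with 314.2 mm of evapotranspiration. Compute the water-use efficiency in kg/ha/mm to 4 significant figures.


Approach: apply the water-use efficiency ratio, WUE = yield/ET.
WUE = 4740 / 314.2 = 15.09 kg/ha/mm
Therefore the water-use efficiency = 15.09 kg/ha/mm.


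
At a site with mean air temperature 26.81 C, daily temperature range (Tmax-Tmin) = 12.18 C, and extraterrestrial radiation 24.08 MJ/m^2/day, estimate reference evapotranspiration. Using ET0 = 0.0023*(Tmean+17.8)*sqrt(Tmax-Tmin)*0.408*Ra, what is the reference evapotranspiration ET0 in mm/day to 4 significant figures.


ET0 = 0.0023*(26.81+17.8)*sqrt(12.18)*0.408*24.08 = 3.518 mm/day
Therefore the reference evapotranspiration ET0 = 3.518 mm/day.


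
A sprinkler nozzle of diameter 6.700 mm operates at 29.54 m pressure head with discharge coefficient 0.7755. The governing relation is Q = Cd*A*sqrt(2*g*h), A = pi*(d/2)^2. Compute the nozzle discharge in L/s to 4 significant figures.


A = pi*(6.700e-3/2)^2 = 3.52565e-05 m^2
Q = 0.7755 * 3.52565e-05 * sqrt(2*9.81*29.54) * 1000 = 0.6582 L/s
Therefore the nozzle discharge = 0.6582 L/s.


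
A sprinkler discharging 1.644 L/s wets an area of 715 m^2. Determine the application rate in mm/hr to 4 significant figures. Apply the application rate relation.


Approach: apply the application rate relation, rate = (Q/A)*3600.
rate = (1.644 / 715) * 3600 = 8.277 mm/hr
Therefore the application rate = 8.277 mm/hr.


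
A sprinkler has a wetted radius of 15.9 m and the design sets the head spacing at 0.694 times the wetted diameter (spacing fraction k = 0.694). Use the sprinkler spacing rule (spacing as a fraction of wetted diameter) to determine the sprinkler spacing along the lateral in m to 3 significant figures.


Approach: apply the sprinkler spacing rule (spacing as a fraction of wetted diameter), S = k*(2*R).
S = 0.694 * (2 * 15.9) = 22.1 m
Therefore the sprinkler spacing along the lateral = 22.1 m.


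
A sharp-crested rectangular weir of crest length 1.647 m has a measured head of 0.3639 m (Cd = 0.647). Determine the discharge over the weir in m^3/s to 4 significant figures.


Approach: apply the rectangular weir equation, Q = (2/3)*Cd*L*sqrt(2g)*H^1.5.
Q = (2/3)*0.647*1.647*sqrt(2*9.81)*0.3639^1.5 = 0.6908 m^3/s
Therefore the discharge over the weir = 0.6908 m^3/s.


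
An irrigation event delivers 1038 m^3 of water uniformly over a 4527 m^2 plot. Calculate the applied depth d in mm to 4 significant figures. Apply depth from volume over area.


Approach: apply depth from volume over area, d = (V/A)*1000.
d = (1038 / 4527) * 1000 = 229.3 mm
Therefore the applied depth d = 229.3 mm.


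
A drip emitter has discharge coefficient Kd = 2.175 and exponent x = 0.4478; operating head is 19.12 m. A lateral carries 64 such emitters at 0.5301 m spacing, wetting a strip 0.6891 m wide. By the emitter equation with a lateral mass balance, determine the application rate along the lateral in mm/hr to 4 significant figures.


Approach: apply the emitter equation with a lateral mass balance, q = Kd*h^x; Q = n*q; rate = Q/(n*spacing*width).
Step 1 — single emitter flow (q = Kd*h^x):
  q = 2.175 * 19.12^0.4478 = 8.15285 L/hr
Step 2 — total lateral flow: Q = 64 * 8.15285 = 521.783 L/hr
Step 3 — wetted area: A = 64 * 0.5301 * 0.6891 = 23.3787 m^2
Step 4 — application rate: Q/A = 521.783/23.3787 = 22.32 mm/hr
Therefore the application rate along the lateral = 22.32 mm/hr.


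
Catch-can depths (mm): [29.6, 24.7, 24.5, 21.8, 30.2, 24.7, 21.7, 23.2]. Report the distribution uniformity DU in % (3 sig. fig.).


Approach: apply the low-quarter distribution uniformity, DU = (mean of lowest quarter of readings / overall mean)*100.
sorted lowest 2 of 8: [21.7, 21.8] -> mean = 21.750 mm
overall mean = 25.050 mm
DU = (21.750/25.050)*100 = 86.8 %
Therefore the distribution uniformity DU = 86.8 %.


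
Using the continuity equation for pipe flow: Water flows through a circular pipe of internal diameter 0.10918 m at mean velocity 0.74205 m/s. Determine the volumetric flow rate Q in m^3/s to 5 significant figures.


Approach: apply the continuity equation for pipe flow, Q = A * v with A = pi*(D/2)^2.
A = pi*(0.10918/2)^2 = 0.009362160 m^2
Q = 0.009362160 * 0.74205 = 0.0069472 m^3/s
Therefore the volumetric flow rate Q = 0.0069472 m^3/s.


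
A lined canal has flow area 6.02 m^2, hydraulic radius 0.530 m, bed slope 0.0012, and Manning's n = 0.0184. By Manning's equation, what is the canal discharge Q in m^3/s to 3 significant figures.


Approach: apply Manning's equation, Q = (1/n)*A*R^(2/3)*S^(1/2).
Q = (1/0.0184) * 6.02 * 0.530^(2/3) * 0.0012^(1/2) = 7.42 m^3/s
Therefore the canal discharge Q = 7.42 m^3/s.


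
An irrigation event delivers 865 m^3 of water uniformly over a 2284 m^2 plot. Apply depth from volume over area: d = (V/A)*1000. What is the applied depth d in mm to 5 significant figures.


d = (865 / 2284) * 1000 = 378.72 mm
Therefore the applied depth d = 378.72 mm.


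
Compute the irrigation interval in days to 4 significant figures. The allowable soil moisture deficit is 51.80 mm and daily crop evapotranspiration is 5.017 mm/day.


Approach: apply the irrigation interval relation, interval = SMD / ETc.
interval = 51.80 / 5.017 = 10.32 days
Therefore the irrigation interval = 10.32 days.


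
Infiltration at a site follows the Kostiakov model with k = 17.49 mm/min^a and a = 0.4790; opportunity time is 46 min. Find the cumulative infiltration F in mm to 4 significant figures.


Approach: apply the Kostiakov infiltration equation, F = k*t^a.
F = 17.49 * 46^0.4790 = 109.5 mm
Therefore the cumulative infiltration F = 109.5 mm.


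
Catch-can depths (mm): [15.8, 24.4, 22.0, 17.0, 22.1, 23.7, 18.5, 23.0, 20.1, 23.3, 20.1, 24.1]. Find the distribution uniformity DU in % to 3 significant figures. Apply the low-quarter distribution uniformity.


Approach: apply the low-quarter distribution uniformity, DU = (mean of lowest quarter of readings / overall mean)*100.
sorted lowest 3 of 12: [15.8, 17.0, 18.5] -> mean = 17.100 mm
overall mean = 21.175 mm
DU = (17.100/21.175)*100 = 80.8 %
Therefore the distribution uniformity DU = 80.8 %.


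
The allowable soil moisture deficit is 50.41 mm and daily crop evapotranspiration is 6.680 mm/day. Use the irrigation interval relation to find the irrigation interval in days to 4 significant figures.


Approach: apply the irrigation interval relation, interval = SMD / ETc.
interval = 50.41 / 6.680 = 7.546 days
Therefore the irrigation interval = 7.546 days.


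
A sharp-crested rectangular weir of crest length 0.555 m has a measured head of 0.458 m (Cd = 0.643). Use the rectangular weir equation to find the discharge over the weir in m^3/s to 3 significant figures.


Approach: apply the rectangular weir equation, Q = (2/3)*Cd*L*sqrt(2g)*H^1.5.
Q = (2/3)*0.643*0.555*sqrt(2*9.81)*0.458^1.5 = 0.327 m^3/s
Therefore the discharge over the weir = 0.327 m^3/s.


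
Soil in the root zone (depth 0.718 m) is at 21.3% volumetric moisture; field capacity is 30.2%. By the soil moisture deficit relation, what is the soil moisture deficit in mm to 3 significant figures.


Approach: apply the soil moisture deficit relation, SMD = (FC - theta)/100 * depth * 1000.
SMD = (30.2 - 21.3)/100 * 0.718 * 1000 = 63.9 mm
Therefore the soil moisture deficit = 63.9 mm.


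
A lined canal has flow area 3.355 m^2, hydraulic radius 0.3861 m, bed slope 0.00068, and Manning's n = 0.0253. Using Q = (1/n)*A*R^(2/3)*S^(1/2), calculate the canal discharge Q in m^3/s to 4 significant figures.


Q = (1/0.0253) * 3.355 * 0.3861^(2/3) * 0.00068^(1/2) = 1.834 m^3/s
Therefore the canal discharge Q = 1.834 m^3/s.


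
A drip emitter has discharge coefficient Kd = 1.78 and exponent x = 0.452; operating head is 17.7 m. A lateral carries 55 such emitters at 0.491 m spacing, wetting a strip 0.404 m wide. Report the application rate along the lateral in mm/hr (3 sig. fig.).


Approach: apply the emitter equation with a lateral mass balance, q = Kd*h^x; Q = n*q; rate = Q/(n*spacing*width).
Step 1 — single emitter flow (q = Kd*h^x):
  q = 1.78 * 17.7^0.452 = 6.5238 L/hr
Step 2 — total lateral flow: Q = 55 * 6.5238 = 358.81 L/hr
Step 3 — wetted area: A = 55 * 0.491 * 0.404 = 10.910 m^2
Step 4 — application rate: Q/A = 358.81/10.910 = 32.9 mm/hr
Therefore the application rate along the lateral = 32.9 mm/hr.


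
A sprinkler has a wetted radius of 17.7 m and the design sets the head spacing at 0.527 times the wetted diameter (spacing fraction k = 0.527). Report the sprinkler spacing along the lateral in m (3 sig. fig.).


Approach: apply the sprinkler spacing rule (spacing as a fraction of wetted diameter), S = k*(2*R).
S = 0.527 * (2 * 17.7) = 18.7 m
Therefore the sprinkler spacing along the lateral = 18.7 m.


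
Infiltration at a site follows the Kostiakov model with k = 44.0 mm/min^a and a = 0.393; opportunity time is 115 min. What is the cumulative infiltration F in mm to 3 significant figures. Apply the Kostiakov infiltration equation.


Approach: apply the Kostiakov infiltration equation, F = k*t^a.
F = 44.0 * 115^0.393 = 284 mm
Therefore the cumulative infiltration F = 284 mm.


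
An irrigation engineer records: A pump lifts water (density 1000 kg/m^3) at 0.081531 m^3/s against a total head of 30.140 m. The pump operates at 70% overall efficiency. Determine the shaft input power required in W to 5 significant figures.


Approach: apply hydraulic power then efficiency conversion, P = rho*g*Q*H; P_in = P/eta.
Step 1 — hydraulic power (P = rho*g*Q*H):
  P = 1000 * 9.81 * 0.081531 * 30.140 = 24106.55 W
Step 2 — input power: P_in = P/eta = 24106.55 / 0.7 = 34438 W
Therefore the shaft input power required = 34438 W.


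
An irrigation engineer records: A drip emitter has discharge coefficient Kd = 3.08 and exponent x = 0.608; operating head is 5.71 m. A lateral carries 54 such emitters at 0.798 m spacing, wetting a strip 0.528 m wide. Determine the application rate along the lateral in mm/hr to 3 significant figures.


Approach: apply the emitter equation with a lateral mass balance, q = Kd*h^x; Q = n*q; rate = Q/(n*spacing*width).
Step 1 — single emitter flow (q = Kd*h^x):
  q = 3.08 * 5.71^0.608 = 8.8835 L/hr
Step 2 — total lateral flow: Q = 54 * 8.8835 = 479.71 L/hr
Step 3 — wetted area: A = 54 * 0.798 * 0.528 = 22.753 m^2
Step 4 — application rate: Q/A = 479.71/22.753 = 21.1 mm/hr
Therefore the application rate along the lateral = 21.1 mm/hr.


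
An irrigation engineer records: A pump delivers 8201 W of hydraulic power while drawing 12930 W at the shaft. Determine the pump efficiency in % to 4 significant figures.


Approach: apply the efficiency ratio, eta = (P_out/P_in)*100.
eta = (8201 / 12930) * 100 = 63.43 %
Therefore the pump efficiency = 63.43 %.


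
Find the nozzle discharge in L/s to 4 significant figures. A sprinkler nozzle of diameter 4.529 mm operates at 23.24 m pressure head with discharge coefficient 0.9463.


Approach: apply the orifice equation, Q = Cd*A*sqrt(2*g*h), A = pi*(d/2)^2.
A = pi*(4.529e-3/2)^2 = 1.61100e-05 m^2
Q = 0.9463 * 1.61100e-05 * sqrt(2*9.81*23.24) * 1000 = 0.3255 L/s
Therefore the nozzle discharge = 0.3255 L/s.


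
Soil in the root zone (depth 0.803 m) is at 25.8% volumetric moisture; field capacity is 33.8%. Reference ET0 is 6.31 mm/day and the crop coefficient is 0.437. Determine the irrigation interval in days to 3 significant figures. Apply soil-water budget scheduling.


Approach: apply soil-water budget scheduling, SMD = (FC-theta)/100*depth*1000; ETc = ET0*Kc; interval = SMD/ETc.
Step 1 — soil moisture deficit:
  SMD = (33.8 - 25.8)/100 * 0.803 * 1000 = 64.240 mm
Step 2 — daily crop ET (ETc = ET0*Kc):
  ETc = 6.31 * 0.437 = 2.7575 mm/day
Step 3 — irrigation interval (SMD/ETc):
  interval = 64.240 / 2.7575 = 23.3 days
Therefore the irrigation interval = 23.3 days.


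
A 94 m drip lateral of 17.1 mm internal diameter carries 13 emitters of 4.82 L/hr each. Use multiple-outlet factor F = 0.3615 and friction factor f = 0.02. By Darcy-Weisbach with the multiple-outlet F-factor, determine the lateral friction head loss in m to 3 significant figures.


Approach: apply Darcy-Weisbach with the multiple-outlet F-factor, Q = n*q/(3600*1000) m^3/s; v = Q/A; hf = F*f*(L/D)*(v^2/(2g)).
Q = 13*4.82/(3600*1000) = 1.7406e-05 m^3/s
A = pi*(17.1e-3/2)^2 = 2.2966e-04 m^2, so v = Q/A = 0.075789 m/s
hf = 0.3615*0.02*(94/0.0171)*(0.075789^2/(2*9.81)) = 0.0116 m
Therefore the lateral friction head loss = 0.0116 m.


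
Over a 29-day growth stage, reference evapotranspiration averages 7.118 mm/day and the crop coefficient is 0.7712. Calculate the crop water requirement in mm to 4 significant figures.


Approach: apply the crop water requirement relation, CWR = ET0 * Kc * days.
CWR = 7.118 * 0.7712 * 29 = 159.2 mm
Therefore the crop water requirement = 159.2 mm.


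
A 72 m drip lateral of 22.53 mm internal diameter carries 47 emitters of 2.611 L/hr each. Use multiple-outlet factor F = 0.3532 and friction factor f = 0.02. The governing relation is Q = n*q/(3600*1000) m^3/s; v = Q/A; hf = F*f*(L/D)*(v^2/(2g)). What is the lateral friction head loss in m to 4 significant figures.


Q = 47*2.611/(3600*1000) = 3.40881e-05 m^3/s
A = pi*(22.53e-3/2)^2 = 3.98669e-04 m^2, so v = Q/A = 0.0855047 m/s
hf = 0.3532*0.02*(72/0.02253)*(0.0855047^2/(2*9.81)) = 0.008412 m
Therefore the lateral friction head loss = 0.008412 m.


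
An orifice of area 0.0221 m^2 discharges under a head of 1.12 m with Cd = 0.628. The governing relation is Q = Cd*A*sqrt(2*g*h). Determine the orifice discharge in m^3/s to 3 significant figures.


Q = 0.628 * 0.0221 * sqrt(2*9.81*1.12) = 0.0651 m^3/s
Therefore the orifice discharge = 0.0651 m^3/s.


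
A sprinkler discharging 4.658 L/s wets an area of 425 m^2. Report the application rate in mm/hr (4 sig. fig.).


Approach: apply the application rate relation, rate = (Q/A)*3600.
rate = (4.658 / 425) * 3600 = 39.46 mm/hr
Therefore the application rate = 39.46 mm/hr.


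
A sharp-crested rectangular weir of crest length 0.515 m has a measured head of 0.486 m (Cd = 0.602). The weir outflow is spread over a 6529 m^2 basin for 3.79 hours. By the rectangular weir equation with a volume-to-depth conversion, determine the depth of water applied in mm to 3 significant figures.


Approach: apply the rectangular weir equation with a volume-to-depth conversion, Q = (2/3)*Cd*L*sqrt(2g)*H^1.5; d = Q*t/A * 1000.
Step 1 — weir discharge:
  Q = (2/3)*0.602*0.515*sqrt(2*9.81)*0.486^1.5 = 0.31018 m^3/s
Step 2 — volume: V = 0.31018 * 3.79*3600 = 4232.1 m^3
Step 3 — depth: d = V/A * 1000 = 4232.1/6529 * 1000 = 648 mm
Therefore the depth of water applied = 648 mm.


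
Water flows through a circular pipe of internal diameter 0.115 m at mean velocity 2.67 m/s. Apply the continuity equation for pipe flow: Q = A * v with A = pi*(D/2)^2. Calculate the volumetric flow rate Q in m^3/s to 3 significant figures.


A = pi*(0.115/2)^2 = 0.010387 m^2
Q = 0.010387 * 2.67 = 0.0277 m^3/s
Therefore the volumetric flow rate Q = 0.0277 m^3/s.


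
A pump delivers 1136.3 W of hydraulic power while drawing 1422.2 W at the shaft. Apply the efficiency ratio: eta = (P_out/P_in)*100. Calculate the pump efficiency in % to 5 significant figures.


eta = (1136.3 / 1422.2) * 100 = 79.897 %
Therefore the pump efficiency = 79.897 %.


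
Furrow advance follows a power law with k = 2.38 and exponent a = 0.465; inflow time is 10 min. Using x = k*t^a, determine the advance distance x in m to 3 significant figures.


x = 2.38 * 10^0.465 = 6.94 m
Therefore the advance distance x = 6.94 m.


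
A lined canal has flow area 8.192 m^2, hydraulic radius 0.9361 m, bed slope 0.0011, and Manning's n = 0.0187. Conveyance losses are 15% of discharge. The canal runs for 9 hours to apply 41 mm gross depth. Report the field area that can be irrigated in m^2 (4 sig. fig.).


Approach: apply Manning's equation with a conveyance and depth budget, Q = (1/n)*A*R^(2/3)*S^(1/2); Q_field = Q*(1-loss); Area = Q_field*t/(d/1000).
Step 1 — canal discharge (Manning's equation):
  Q = (1/0.0187) * 8.192 * 0.9361^(2/3) * 0.0011^(1/2) = 13.9036 m^3/s
Step 2 — delivered flow: Q_field = 13.9036*(1 - 15/100) = 11.8180 m^3/s
Step 3 — volume delivered: V = 11.8180 * 9*3600 = 382904 m^3
Step 4 — area served: A = V / (depth/1000) = 382904 / 0.041 = 9339000 m^2
Therefore the field area that can be irrigated = 9339000 m^2.


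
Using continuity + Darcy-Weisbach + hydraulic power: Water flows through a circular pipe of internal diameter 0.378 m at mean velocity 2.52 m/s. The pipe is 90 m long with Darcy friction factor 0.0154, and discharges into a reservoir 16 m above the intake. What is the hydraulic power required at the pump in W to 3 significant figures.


Approach: apply continuity + Darcy-Weisbach + hydraulic power, Q = A*v; hf = f*(L/D)*(v^2/(2g)); H = static + hf; P = rho*g*Q*H.
Step 1 — flow rate (continuity, Q = A*v):
  A = pi*(0.378/2)^2 = 0.11222 m^2
  Q = 0.11222 * 2.52 = 0.28280 m^3/s
Step 2 — friction head loss (Darcy-Weisbach):
  hf = 0.0154 * (90/0.378) * (2.52^2 / (2*9.81))
  hf = 1.1868 m
Step 3 — total head: H = 16 + 1.1868 = 17.187 m
Step 4 — hydraulic power (P = rho*g*Q*H):
  P = 1000 * 9.81 * 0.28280 * 17.187 = 47700 W
Therefore the hydraulic power required at the pump = 47700 W.


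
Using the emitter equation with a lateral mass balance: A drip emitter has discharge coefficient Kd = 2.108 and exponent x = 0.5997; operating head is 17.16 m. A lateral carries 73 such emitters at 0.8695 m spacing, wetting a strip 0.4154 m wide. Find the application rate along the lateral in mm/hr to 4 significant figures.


Approach: apply the emitter equation with a lateral mass balance, q = Kd*h^x; Q = n*q; rate = Q/(n*spacing*width).
Step 1 — single emitter flow (q = Kd*h^x):
  q = 2.108 * 17.16^0.5997 = 11.5934 L/hr
Step 2 — total lateral flow: Q = 73 * 11.5934 = 846.318 L/hr
Step 3 — wetted area: A = 73 * 0.8695 * 0.4154 = 26.3669 m^2
Step 4 — application rate: Q/A = 846.318/26.3669 = 32.10 mm/hr
Therefore the application rate along the lateral = 32.10 mm/hr.


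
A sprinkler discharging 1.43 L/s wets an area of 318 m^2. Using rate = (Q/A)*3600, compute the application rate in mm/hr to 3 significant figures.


rate = (1.43 / 318) * 3600 = 16.2 mm/hr
Therefore the application rate = 16.2 mm/hr.


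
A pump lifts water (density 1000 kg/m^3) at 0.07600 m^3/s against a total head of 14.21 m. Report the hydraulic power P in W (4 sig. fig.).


Approach: apply the hydraulic power relation, P = rho*g*Q*H.
P = 1000 * 9.81 * 0.07600 * 14.21 = 10590 W
Therefore the hydraulic power P = 10590 W.


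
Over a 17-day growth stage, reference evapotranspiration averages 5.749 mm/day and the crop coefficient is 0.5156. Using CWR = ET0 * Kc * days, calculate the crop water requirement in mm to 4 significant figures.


CWR = 5.749 * 0.5156 * 17 = 50.39 mm
Therefore the crop water requirement = 50.39 mm.
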